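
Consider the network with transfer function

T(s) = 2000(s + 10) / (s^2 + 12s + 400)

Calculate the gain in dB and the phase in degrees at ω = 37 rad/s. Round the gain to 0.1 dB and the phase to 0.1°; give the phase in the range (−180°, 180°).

At s = jω = j37:
zero (s+10): 10 + j37 → |·| = √(10²+37²) = √1469 ≈ 38.328, ∠ = arctan(37/10) ≈ 74.88°
quadratic: (j37)² + 12·j37 + 400 = -969 + j444 → |·| ≈ 1065.9, ∠ ≈ 155.38°
|T| = 2000 · 38.328 / 1065.9 ≈ 71.917
Gain = 20 log₁₀(71.917) ≈ 37.14 dB
∠T = 74.88° − 155.38° = -80.50°

37.1 dB, -80.5°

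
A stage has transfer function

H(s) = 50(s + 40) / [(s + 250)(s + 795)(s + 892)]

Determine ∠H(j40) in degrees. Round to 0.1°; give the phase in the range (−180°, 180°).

30.5°

At s = jω = j40:
zero (s+40): 40 + j40 → |·| = √(40²+40²) = √3200 ≈ 56.569, ∠ = arctan(40/40) ≈ 45.00°
pole (s+250): 250 + j40 → |·| = √(250²+40²) = √64100 ≈ 253.18, ∠ = arctan(40/250) ≈ 9.09°
pole (s+795): 795 + j40 → |·| = √(795²+40²) = √633625 ≈ 796.01, ∠ = arctan(40/795) ≈ 2.88°
pole (s+892): 892 + j40 → |·| = √(892²+40²) = √797264 ≈ 892.9, ∠ = arctan(40/892) ≈ 2.57°
∠H = 45.00° − 14.54° = 30.46°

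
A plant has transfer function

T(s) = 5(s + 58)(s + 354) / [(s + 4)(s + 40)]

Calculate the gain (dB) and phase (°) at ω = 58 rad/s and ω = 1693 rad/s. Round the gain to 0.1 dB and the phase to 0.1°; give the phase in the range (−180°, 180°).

At s = jω = j58:
zero (s+58): 58 + j58 → |·| = √(58²+58²) = √6728 ≈ 82.024, ∠ = arctan(58/58) ≈ 45.00°
zero (s+354): 354 + j58 → |·| = √(354²+58²) = √128680 ≈ 358.72, ∠ = arctan(58/354) ≈ 9.30°
pole (s+4): 4 + j58 → |·| = √(4²+58²) = √3380 ≈ 58.138, ∠ = arctan(58/4) ≈ 86.05°
pole (s+40): 40 + j58 → |·| = √(40²+58²) = √4964 ≈ 70.456, ∠ = arctan(58/40) ≈ 55.41°
|T| = 5 · 29424 / 4096.2 ≈ 35.916
Gain = 20 log₁₀(35.916) ≈ 31.11 dB
∠T = 54.30° − 141.46° = -87.16°

At s = jω = j1693:
zero (s+58): 58 + j1693 → |·| = √(58²+1693²) = √2869613 ≈ 1694, ∠ = arctan(1693/58) ≈ 88.04°
zero (s+354): 354 + j1693 → |·| = √(354²+1693²) = √2991565 ≈ 1729.6, ∠ = arctan(1693/354) ≈ 78.19°
pole (s+4): 4 + j1693 → |·| = √(4²+1693²) = √2866265 ≈ 1693, ∠ = arctan(1693/4) ≈ 89.86°
pole (s+40): 40 + j1693 → |·| = √(40²+1693²) = √2867849 ≈ 1693.5, ∠ = arctan(1693/40) ≈ 88.65°
|T| = 5 · 2.9299e+06 / 2.8671e+06 ≈ 5.1095
Gain = 20 log₁₀(5.1095) ≈ 14.17 dB
∠T = 166.23° − 178.51° = -12.28°

ω = 58: 31.1 dB, -87.2°; ω = 1693: 14.2 dB, -12.3°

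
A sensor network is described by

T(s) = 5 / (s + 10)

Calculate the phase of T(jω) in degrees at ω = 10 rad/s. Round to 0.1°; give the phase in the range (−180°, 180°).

At s = jω = j10:
pole (s+10): 10 + j10 → |·| = √(10²+10²) = √200 ≈ 14.142, ∠ = arctan(10/10) ≈ 45.00°
∠T = 0.00° − 45.00° = -45.00°

-45.0°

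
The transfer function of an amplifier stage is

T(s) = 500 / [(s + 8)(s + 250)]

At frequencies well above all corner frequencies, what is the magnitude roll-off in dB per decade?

Each pole contributes −20 dB/decade at high frequency; each zero contributes +20 dB/decade.
Net: 0 zero(s) − 2 pole(s) → -40 dB/decade.

-40 dB/decade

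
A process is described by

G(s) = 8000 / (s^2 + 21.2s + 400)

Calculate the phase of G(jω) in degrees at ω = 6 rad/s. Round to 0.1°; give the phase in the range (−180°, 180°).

-19.3°

At s = jω = j6:
quadratic: (j6)² + 21.2·j6 + 400 = 364 + j127.2 → |·| ≈ 385.59, ∠ ≈ 19.26°
∠G = 0.00° − 19.26° = -19.26°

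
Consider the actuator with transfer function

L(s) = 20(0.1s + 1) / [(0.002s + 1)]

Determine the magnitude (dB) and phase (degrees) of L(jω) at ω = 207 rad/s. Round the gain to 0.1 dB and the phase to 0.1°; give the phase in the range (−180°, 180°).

51.7 dB, 64.7°

At ω = 207 rad/s:
zero (1 + j207·0.1) = 1 + j20.7 → |·| ≈ 20.724, ∠ ≈ 87.23°
pole (1 + j207·0.002) = 1 + j0.414 → |·| ≈ 1.0823, ∠ ≈ 22.49°
|L| = 20 · 20.724 / (1.0823) ≈ 382.96
Gain = 20 log₁₀(382.96) ≈ 51.66 dB
∠L = (87.23°) − (22.49°) = 64.74°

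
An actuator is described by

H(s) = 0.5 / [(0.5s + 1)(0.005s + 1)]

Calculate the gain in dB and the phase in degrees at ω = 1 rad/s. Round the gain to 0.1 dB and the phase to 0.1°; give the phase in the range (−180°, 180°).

At ω = 1 rad/s:
pole (1 + j1·0.5) = 1 + j0.5 → |·| ≈ 1.118, ∠ ≈ 26.57°
pole (1 + j1·0.005) = 1 + j0.005 → |·| ≈ 1, ∠ ≈ 0.29°
|H| = 0.5 · 1 / (1.118 · 1) ≈ 0.44723
Gain = 20 log₁₀(0.44723) ≈ -6.99 dB
∠H = (0°) − (26.57° + 0.29°) = -26.86°

-7.0 dB, -26.9°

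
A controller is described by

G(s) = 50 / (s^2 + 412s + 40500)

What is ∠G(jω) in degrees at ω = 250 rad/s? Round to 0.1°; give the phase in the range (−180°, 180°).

Substitute s = j250:
Numerator: 50 = 50 + j0
Denominator: (j250)^2 + 412(j250) + 40500 = -22000 + j103000
|N| = √(50² + 0²) ≈ 50, ∠N ≈ 0.00°
|D| = √(22000² + 103000²) ≈ 1.0532e+05, ∠D ≈ 102.06°
∠G = 0.00° − 102.06° = -102.06°

-102.1°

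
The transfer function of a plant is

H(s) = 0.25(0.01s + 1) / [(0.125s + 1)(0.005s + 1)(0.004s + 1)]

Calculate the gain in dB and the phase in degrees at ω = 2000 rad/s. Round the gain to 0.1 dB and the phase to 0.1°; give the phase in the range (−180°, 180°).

-72.1 dB, -169.8°

At ω = 2000 rad/s:
zero (1 + j2000·0.01) = 1 + j20 → |·| ≈ 20.025, ∠ ≈ 87.14°
pole (1 + j2000·0.125) = 1 + j250 → |·| ≈ 250, ∠ ≈ 89.77°
pole (1 + j2000·0.005) = 1 + j10 → |·| ≈ 10.05, ∠ ≈ 84.29°
pole (1 + j2000·0.004) = 1 + j8 → |·| ≈ 8.0623, ∠ ≈ 82.87°
|H| = 0.25 · 20.025 / (250 · 10.05 · 8.0623) ≈ 0.00024714
Gain = 20 log₁₀(0.00024714) ≈ -72.14 dB
∠H = (87.14°) − (89.77° + 84.29° + 82.87°) = -169.79°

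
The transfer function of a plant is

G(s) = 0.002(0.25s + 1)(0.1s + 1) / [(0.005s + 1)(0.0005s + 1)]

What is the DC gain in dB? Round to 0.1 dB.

-54.0 dB

G(0) = 0.002 · 1 / 1 = 0.002
20 log₁₀(0.002) ≈ -53.98 dB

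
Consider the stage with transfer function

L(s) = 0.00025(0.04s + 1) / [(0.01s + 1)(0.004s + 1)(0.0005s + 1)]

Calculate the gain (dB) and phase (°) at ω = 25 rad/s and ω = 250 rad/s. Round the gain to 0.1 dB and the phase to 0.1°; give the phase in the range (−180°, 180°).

ω = 25: -69.3 dB, 24.5°; ω = 250: -63.7 dB, -36.0°

At ω = 25 rad/s:
zero (1 + j25·0.04) = 1 + j1 → |·| ≈ 1.4142, ∠ ≈ 45.00°
pole (1 + j25·0.01) = 1 + j0.25 → |·| ≈ 1.0308, ∠ ≈ 14.04°
pole (1 + j25·0.004) = 1 + j0.1 → |·| ≈ 1.005, ∠ ≈ 5.71°
pole (1 + j25·0.0005) = 1 + j0.0125 → |·| ≈ 1.0001, ∠ ≈ 0.72°
|L| = 0.00025 · 1.4142 / (1.0308 · 1.005 · 1.0001) ≈ 0.00034125
Gain = 20 log₁₀(0.00034125) ≈ -69.34 dB
∠L = (45.00°) − (14.04° + 5.71° + 0.72°) = 24.53°

At ω = 250 rad/s:
zero (1 + j250·0.04) = 1 + j10 → |·| ≈ 10.05, ∠ ≈ 84.29°
pole (1 + j250·0.01) = 1 + j2.5 → |·| ≈ 2.6926, ∠ ≈ 68.20°
pole (1 + j250·0.004) = 1 + j1 → |·| ≈ 1.4142, ∠ ≈ 45.00°
pole (1 + j250·0.0005) = 1 + j0.125 → |·| ≈ 1.0078, ∠ ≈ 7.13°
|L| = 0.00025 · 10.05 / (2.6926 · 1.4142 · 1.0078) ≈ 0.00065471
Gain = 20 log₁₀(0.00065471) ≈ -63.68 dB
∠L = (84.29°) − (68.20° + 45.00° + 7.13°) = -36.04°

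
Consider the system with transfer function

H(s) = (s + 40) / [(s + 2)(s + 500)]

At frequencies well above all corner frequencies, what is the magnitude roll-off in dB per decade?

-20 dB/decade

Each pole contributes −20 dB/decade at high frequency; each zero contributes +20 dB/decade.
Net: 1 zero(s) − 2 pole(s) → -20 dB/decade.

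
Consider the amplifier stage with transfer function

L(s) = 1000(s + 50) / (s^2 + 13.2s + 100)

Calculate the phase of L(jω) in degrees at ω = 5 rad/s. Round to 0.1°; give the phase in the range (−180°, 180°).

At s = jω = j5:
zero (s+50): 50 + j5 → |·| = √(50²+5²) = √2525 ≈ 50.249, ∠ = arctan(5/50) ≈ 5.71°
quadratic: (j5)² + 13.2·j5 + 100 = 75 + j66 → |·| ≈ 99.905, ∠ ≈ 41.35°
∠L = 5.71° − 41.35° = -35.64°

-35.6°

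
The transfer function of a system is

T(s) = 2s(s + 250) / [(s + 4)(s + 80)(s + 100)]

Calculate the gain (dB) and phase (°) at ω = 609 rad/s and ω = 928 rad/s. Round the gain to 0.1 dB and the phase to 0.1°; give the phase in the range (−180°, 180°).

At s = jω = j609:
zero (s+250): 250 + j609 → |·| = √(250²+609²) = √433381 ≈ 658.32, ∠ = arctan(609/250) ≈ 67.68°
zero at origin: s = j609 → |·| = 609, ∠ = 90.00°
pole (s+4): 4 + j609 → |·| = √(4²+609²) = √370897 ≈ 609.01, ∠ = arctan(609/4) ≈ 89.62°
pole (s+80): 80 + j609 → |·| = √(80²+609²) = √377281 ≈ 614.23, ∠ = arctan(609/80) ≈ 82.52°
pole (s+100): 100 + j609 → |·| = √(100²+609²) = √380881 ≈ 617.16, ∠ = arctan(609/100) ≈ 80.68°
|T| = 2 · 4.0092e+05 / 2.3086e+08 ≈ 0.0034733
Gain = 20 log₁₀(0.0034733) ≈ -49.19 dB
∠T = 157.68° − 252.82° = -95.14°

At s = jω = j928:
zero (s+250): 250 + j928 → |·| = √(250²+928²) = √923684 ≈ 961.08, ∠ = arctan(928/250) ≈ 74.92°
zero at origin: s = j928 → |·| = 928, ∠ = 90.00°
pole (s+4): 4 + j928 → |·| = √(4²+928²) = √861200 ≈ 928.01, ∠ = arctan(928/4) ≈ 89.75°
pole (s+80): 80 + j928 → |·| = √(80²+928²) = √867584 ≈ 931.44, ∠ = arctan(928/80) ≈ 85.07°
pole (s+100): 100 + j928 → |·| = √(100²+928²) = √871184 ≈ 933.37, ∠ = arctan(928/100) ≈ 83.85°
|T| = 2 · 8.9188e+05 / 8.0679e+08 ≈ 0.0022109
Gain = 20 log₁₀(0.0022109) ≈ -53.11 dB
∠T = 164.92° − 258.67° = -93.75°

ω = 609: -49.2 dB, -95.1°; ω = 928: -53.1 dB, -93.8°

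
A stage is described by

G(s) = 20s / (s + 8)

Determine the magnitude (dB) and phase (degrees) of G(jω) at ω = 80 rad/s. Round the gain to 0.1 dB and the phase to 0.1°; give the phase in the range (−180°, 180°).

At s = jω = j80:
zero at origin: s = j80 → |·| = 80, ∠ = 90.00°
pole (s+8): 8 + j80 → |·| = √(8²+80²) = √6464 ≈ 80.399, ∠ = arctan(80/8) ≈ 84.29°
|G| = 20 · 80 / 80.399 ≈ 19.901
Gain = 20 log₁₀(19.901) ≈ 25.98 dB
∠G = 90.00° − 84.29° = 5.71°

26.0 dB, 5.7°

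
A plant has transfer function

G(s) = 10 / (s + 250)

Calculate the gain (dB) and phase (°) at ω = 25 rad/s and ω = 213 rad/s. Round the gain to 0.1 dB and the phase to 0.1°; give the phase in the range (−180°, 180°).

At s = jω = j25:
pole (s+250): 250 + j25 → |·| = √(250²+25²) = √63125 ≈ 251.25, ∠ = arctan(25/250) ≈ 5.71°
|G| = 10 / 251.25 ≈ 0.039801
Gain = 20 log₁₀(0.039801) ≈ -28.00 dB
∠G = 0.00° − 5.71° = -5.71°

At s = jω = j213:
pole (s+250): 250 + j213 → |·| = √(250²+213²) = √107869 ≈ 328.43, ∠ = arctan(213/250) ≈ 40.43°
|G| = 10 / 328.43 ≈ 0.030448
Gain = 20 log₁₀(0.030448) ≈ -30.33 dB
∠G = 0.00° − 40.43° = -40.43°

ω = 25: -28.0 dB, -5.7°; ω = 213: -30.3 dB, -40.4°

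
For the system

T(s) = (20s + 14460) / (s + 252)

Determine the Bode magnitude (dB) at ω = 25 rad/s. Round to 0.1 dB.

35.1 dB

Substitute s = j25:
Numerator: 20(j25) + 14460 = 14460 + j500
Denominator: (j25) + 252 = 252 + j25
|N| = √(14460² + 500²) ≈ 14469, ∠N ≈ 1.98°
|D| = √(252² + 25²) ≈ 253.24, ∠D ≈ 5.67°
|T| = 14469 / 253.24 ≈ 57.136
Gain = 20 log₁₀(57.136) ≈ 35.14 dB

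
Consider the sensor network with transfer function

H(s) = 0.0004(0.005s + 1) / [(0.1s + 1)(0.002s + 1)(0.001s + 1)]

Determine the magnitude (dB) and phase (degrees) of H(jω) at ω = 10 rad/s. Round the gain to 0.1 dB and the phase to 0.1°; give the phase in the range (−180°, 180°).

At ω = 10 rad/s:
zero (1 + j10·0.005) = 1 + j0.05 → |·| ≈ 1.0012, ∠ ≈ 2.86°
pole (1 + j10·0.1) = 1 + j1 → |·| ≈ 1.4142, ∠ ≈ 45.00°
pole (1 + j10·0.002) = 1 + j0.02 → |·| ≈ 1.0002, ∠ ≈ 1.15°
pole (1 + j10·0.001) = 1 + j0.01 → |·| ≈ 1, ∠ ≈ 0.57°
|H| = 0.0004 · 1.0012 / (1.4142 · 1.0002 · 1) ≈ 0.00028313
Gain = 20 log₁₀(0.00028313) ≈ -70.96 dB
∠H = (2.86°) − (45.00° + 1.15° + 0.57°) = -43.86°

-71.0 dB, -43.9°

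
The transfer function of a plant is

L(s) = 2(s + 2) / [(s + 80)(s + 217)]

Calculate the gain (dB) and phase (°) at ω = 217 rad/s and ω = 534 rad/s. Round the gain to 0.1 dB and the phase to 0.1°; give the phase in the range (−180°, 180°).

At s = jω = j217:
zero (s+2): 2 + j217 → |·| = √(2²+217²) = √47093 ≈ 217.01, ∠ = arctan(217/2) ≈ 89.47°
pole (s+80): 80 + j217 → |·| = √(80²+217²) = √53489 ≈ 231.28, ∠ = arctan(217/80) ≈ 69.76°
pole (s+217): 217 + j217 → |·| = √(217²+217²) = √94178 ≈ 306.88, ∠ = arctan(217/217) ≈ 45.00°
|L| = 2 · 217.01 / 70975 ≈ 0.0061151
Gain = 20 log₁₀(0.0061151) ≈ -44.27 dB
∠L = 89.47° − 114.76° = -25.29°

At s = jω = j534:
zero (s+2): 2 + j534 → |·| = √(2²+534²) = √285160 ≈ 534, ∠ = arctan(534/2) ≈ 89.79°
pole (s+80): 80 + j534 → |·| = √(80²+534²) = √291556 ≈ 539.96, ∠ = arctan(534/80) ≈ 81.48°
pole (s+217): 217 + j534 → |·| = √(217²+534²) = √332245 ≈ 576.41, ∠ = arctan(534/217) ≈ 67.88°
|L| = 2 · 534 / 3.1124e+05 ≈ 0.0034314
Gain = 20 log₁₀(0.0034314) ≈ -49.29 dB
∠L = 89.79° − 149.36° = -59.57°

ω = 217: -44.3 dB, -25.3°; ω = 534: -49.3 dB, -59.6°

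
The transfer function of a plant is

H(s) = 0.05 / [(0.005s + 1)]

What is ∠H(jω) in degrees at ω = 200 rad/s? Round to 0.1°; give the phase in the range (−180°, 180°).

At ω = 200 rad/s:
pole (1 + j200·0.005) = 1 + j1 → |·| ≈ 1.4142, ∠ ≈ 45.00°
∠H = (0°) − (45.00°) = -45.00°

-45.0°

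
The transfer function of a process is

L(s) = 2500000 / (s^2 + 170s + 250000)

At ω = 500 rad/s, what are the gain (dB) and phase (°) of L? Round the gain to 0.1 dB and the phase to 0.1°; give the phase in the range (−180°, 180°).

At s = jω = j500:
quadratic: (j500)² + 170·j500 + 250000 = 0 + j85000 → |·| ≈ 85000, ∠ ≈ 90.00°
|L| = 2500000 / 85000 ≈ 29.412
Gain = 20 log₁₀(29.412) ≈ 29.37 dB
∠L = 0.00° − 90.00° = -90.00°

29.4 dB, -90.0°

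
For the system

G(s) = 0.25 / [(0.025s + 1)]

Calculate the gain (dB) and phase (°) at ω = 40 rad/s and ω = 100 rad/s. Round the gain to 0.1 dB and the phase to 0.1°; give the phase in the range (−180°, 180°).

ω = 40: -15.1 dB, -45.0°; ω = 100: -20.6 dB, -68.2°

At ω = 40 rad/s:
pole (1 + j40·0.025) = 1 + j1 → |·| ≈ 1.4142, ∠ ≈ 45.00°
|G| = 0.25 · 1 / (1.4142) ≈ 0.17678
Gain = 20 log₁₀(0.17678) ≈ -15.05 dB
∠G = (0°) − (45.00°) = -45.00°

At ω = 100 rad/s:
pole (1 + j100·0.025) = 1 + j2.5 → |·| ≈ 2.6926, ∠ ≈ 68.20°
|G| = 0.25 · 1 / (2.6926) ≈ 0.092847
Gain = 20 log₁₀(0.092847) ≈ -20.64 dB
∠G = (0°) − (68.20°) = -68.20°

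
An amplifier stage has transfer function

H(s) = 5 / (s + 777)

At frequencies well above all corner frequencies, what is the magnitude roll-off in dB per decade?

-20 dB/decade

Each pole contributes −20 dB/decade at high frequency; each zero contributes +20 dB/decade.
Net: 0 zero(s) − 1 pole(s) → -20 dB/decade.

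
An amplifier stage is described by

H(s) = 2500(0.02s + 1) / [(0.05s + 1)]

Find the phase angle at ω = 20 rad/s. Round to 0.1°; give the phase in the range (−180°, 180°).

At ω = 20 rad/s:
zero (1 + j20·0.02) = 1 + j0.4 → |·| ≈ 1.077, ∠ ≈ 21.80°
pole (1 + j20·0.05) = 1 + j1 → |·| ≈ 1.4142, ∠ ≈ 45.00°
∠H = (21.80°) − (45.00°) = -23.20°

-23.2°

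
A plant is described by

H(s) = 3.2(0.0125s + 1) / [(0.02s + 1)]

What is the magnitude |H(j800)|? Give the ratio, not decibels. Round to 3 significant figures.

At ω = 800 rad/s:
zero (1 + j800·0.0125) = 1 + j10 → |·| ≈ 10.05, ∠ ≈ 84.29°
pole (1 + j800·0.02) = 1 + j16 → |·| ≈ 16.031, ∠ ≈ 86.42°
|H| = 3.2 · 10.05 / (16.031) ≈ 2.0061

2.01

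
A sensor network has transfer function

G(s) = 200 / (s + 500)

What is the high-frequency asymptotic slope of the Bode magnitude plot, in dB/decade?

-20 dB/decade

Each pole contributes −20 dB/decade at high frequency; each zero contributes +20 dB/decade.
Net: 0 zero(s) − 1 pole(s) → -20 dB/decade.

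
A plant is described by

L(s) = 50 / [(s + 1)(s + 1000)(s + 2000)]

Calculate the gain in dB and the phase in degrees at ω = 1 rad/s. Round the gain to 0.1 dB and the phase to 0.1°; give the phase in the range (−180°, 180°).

At s = jω = j1:
pole (s+1): 1 + j1 → |·| = √(1²+1²) = √2 ≈ 1.4142, ∠ = arctan(1/1) ≈ 45.00°
pole (s+1000): 1000 + j1 → |·| = √(1000²+1²) = √1000001 ≈ 1000, ∠ = arctan(1/1000) ≈ 0.06°
pole (s+2000): 2000 + j1 → |·| = √(2000²+1²) = √4000001 ≈ 2000, ∠ = arctan(1/2000) ≈ 0.03°
|L| = 50 / 2.8284e+06 ≈ 1.7678e-05
Gain = 20 log₁₀(1.7678e-05) ≈ -95.05 dB
∠L = 0.00° − 45.09° = -45.09°

-95.1 dB, -45.1°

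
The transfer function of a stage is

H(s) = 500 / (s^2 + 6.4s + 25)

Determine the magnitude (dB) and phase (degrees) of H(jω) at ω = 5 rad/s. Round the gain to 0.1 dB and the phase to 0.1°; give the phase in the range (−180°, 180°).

At s = jω = j5:
quadratic: (j5)² + 6.4·j5 + 25 = 0 + j32 → |·| ≈ 32, ∠ ≈ 90.00°
|H| = 500 / 32 ≈ 15.625
Gain = 20 log₁₀(15.625) ≈ 23.88 dB
∠H = 0.00° − 90.00° = -90.00°

23.9 dB, -90.0°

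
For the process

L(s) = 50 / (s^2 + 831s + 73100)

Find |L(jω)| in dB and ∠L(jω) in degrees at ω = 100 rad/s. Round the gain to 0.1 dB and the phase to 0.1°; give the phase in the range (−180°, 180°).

Substitute s = j100:
Numerator: 50 = 50 + j0
Denominator: (j100)^2 + 831(j100) + 73100 = 63100 + j83100
|N| = √(50² + 0²) ≈ 50, ∠N ≈ 0.00°
|D| = √(63100² + 83100²) ≈ 1.0434e+05, ∠D ≈ 52.79°
|L| = 50 / 1.0434e+05 ≈ 0.0004792
Gain = 20 log₁₀(0.0004792) ≈ -66.39 dB
∠L = 0.00° − 52.79° = -52.79°

-66.4 dB, -52.8°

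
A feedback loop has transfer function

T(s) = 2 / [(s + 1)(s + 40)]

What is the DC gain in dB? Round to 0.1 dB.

-26.0 dB

T(0) = 2 / (1·40) = 0.05
20 log₁₀(0.05) ≈ -26.02 dB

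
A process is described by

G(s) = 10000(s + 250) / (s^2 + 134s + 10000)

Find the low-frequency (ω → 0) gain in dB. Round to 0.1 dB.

G(0) = 10000·250 / 10000 = 250
20 log₁₀(250) ≈ 47.96 dB

48.0 dB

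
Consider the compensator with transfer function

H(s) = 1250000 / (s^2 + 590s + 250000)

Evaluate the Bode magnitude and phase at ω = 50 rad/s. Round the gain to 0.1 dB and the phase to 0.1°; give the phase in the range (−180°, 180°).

At s = jω = j50:
quadratic: (j50)² + 590·j50 + 250000 = 247500 + j29500 → |·| ≈ 2.4925e+05, ∠ ≈ 6.80°
|H| = 1250000 / 2.4925e+05 ≈ 5.015
Gain = 20 log₁₀(5.015) ≈ 14.01 dB
∠H = 0.00° − 6.80° = -6.80°

14.0 dB, -6.8°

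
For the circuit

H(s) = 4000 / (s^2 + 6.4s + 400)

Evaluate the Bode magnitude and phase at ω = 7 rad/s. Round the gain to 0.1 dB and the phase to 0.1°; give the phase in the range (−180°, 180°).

At s = jω = j7:
quadratic: (j7)² + 6.4·j7 + 400 = 351 + j44.8 → |·| ≈ 353.85, ∠ ≈ 7.27°
|H| = 4000 / 353.85 ≈ 11.304
Gain = 20 log₁₀(11.304) ≈ 21.06 dB
∠H = 0.00° − 7.27° = -7.27°

21.1 dB, -7.3°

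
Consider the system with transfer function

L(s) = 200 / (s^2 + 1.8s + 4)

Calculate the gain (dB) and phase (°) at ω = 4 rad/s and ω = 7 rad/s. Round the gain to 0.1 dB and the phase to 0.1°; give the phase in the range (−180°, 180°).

At s = jω = j4:
quadratic: (j4)² + 1.8·j4 + 4 = -12 + j7.2 → |·| ≈ 13.994, ∠ ≈ 149.04°
|L| = 200 / 13.994 ≈ 14.292
Gain = 20 log₁₀(14.292) ≈ 23.10 dB
∠L = 0.00° − 149.04° = -149.04°

At s = jω = j7:
quadratic: (j7)² + 1.8·j7 + 4 = -45 + j12.6 → |·| ≈ 46.731, ∠ ≈ 164.36°
|L| = 200 / 46.731 ≈ 4.2798
Gain = 20 log₁₀(4.2798) ≈ 12.63 dB
∠L = 0.00° − 164.36° = -164.36°

ω = 4: 23.1 dB, -149.0°; ω = 7: 12.6 dB, -164.4°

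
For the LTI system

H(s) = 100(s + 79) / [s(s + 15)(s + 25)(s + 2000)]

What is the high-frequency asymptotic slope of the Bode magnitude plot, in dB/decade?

-60 dB/decade

Each pole contributes −20 dB/decade at high frequency; each zero contributes +20 dB/decade.
Net: 1 zero(s) − 4 pole(s) → -60 dB/decade.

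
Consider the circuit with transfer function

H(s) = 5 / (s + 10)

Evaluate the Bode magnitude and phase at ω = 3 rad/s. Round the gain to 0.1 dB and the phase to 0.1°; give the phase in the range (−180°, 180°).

Substitute s = j3:
Numerator: 5 = 5 + j0
Denominator: (j3) + 10 = 10 + j3
|N| = √(5² + 0²) ≈ 5, ∠N ≈ 0.00°
|D| = √(10² + 3²) ≈ 10.44, ∠D ≈ 16.70°
|H| = 5 / 10.44 ≈ 0.47893
Gain = 20 log₁₀(0.47893) ≈ -6.39 dB
∠H = 0.00° − 16.70° = -16.70°

-6.4 dB, -16.7°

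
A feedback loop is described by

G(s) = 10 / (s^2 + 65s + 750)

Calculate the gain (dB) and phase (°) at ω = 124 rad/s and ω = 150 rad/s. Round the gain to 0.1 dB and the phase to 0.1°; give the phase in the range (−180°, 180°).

ω = 124: -64.5 dB, -151.1°; ω = 150: -67.5 dB, -155.9°

Substitute s = j124:
Numerator: 10 = 10 + j0
Denominator: (j124)^2 + 65(j124) + 750 = -14626 + j8060
|N| = √(10² + 0²) ≈ 10, ∠N ≈ 0.00°
|D| = √(14626² + 8060²) ≈ 16700, ∠D ≈ 151.14°
|G| = 10 / 16700 ≈ 0.0005988
Gain = 20 log₁₀(0.0005988) ≈ -64.45 dB
∠G = 0.00° − 151.14° = -151.14°

Substitute s = j150:
Numerator: 10 = 10 + j0
Denominator: (j150)^2 + 65(j150) + 750 = -21750 + j9750
|N| = √(10² + 0²) ≈ 10, ∠N ≈ 0.00°
|D| = √(21750² + 9750²) ≈ 23835, ∠D ≈ 155.85°
|G| = 10 / 23835 ≈ 0.00041955
Gain = 20 log₁₀(0.00041955) ≈ -67.54 dB
∠G = 0.00° − 155.85° = -155.85°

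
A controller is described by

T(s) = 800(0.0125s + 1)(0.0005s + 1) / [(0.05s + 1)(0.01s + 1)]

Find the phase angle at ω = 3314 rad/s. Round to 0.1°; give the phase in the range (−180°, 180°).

At ω = 3314 rad/s:
zero (1 + j3314·0.0125) = 1 + j41.425 → |·| ≈ 41.437, ∠ ≈ 88.62°
zero (1 + j3314·0.0005) = 1 + j1.657 → |·| ≈ 1.9354, ∠ ≈ 58.89°
pole (1 + j3314·0.05) = 1 + j165.7 → |·| ≈ 165.7, ∠ ≈ 89.65°
pole (1 + j3314·0.01) = 1 + j33.14 → |·| ≈ 33.155, ∠ ≈ 88.27°
∠T = (88.62° + 58.89°) − (89.65° + 88.27°) = -30.41°

-30.4°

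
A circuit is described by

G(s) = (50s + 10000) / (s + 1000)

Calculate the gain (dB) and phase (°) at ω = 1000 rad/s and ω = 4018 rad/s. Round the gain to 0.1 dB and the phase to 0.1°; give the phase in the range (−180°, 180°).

ω = 1000: 31.1 dB, 33.7°; ω = 4018: 33.7 dB, 11.1°

Substitute s = j1000:
Numerator: 50(j1000) + 10000 = 10000 + j50000
Denominator: (j1000) + 1000 = 1000 + j1000
|N| = √(10000² + 50000²) ≈ 50990, ∠N ≈ 78.69°
|D| = √(1000² + 1000²) ≈ 1414.2, ∠D ≈ 45.00°
|G| = 50990 / 1414.2 ≈ 36.056
Gain = 20 log₁₀(36.056) ≈ 31.14 dB
∠G = 78.69° − 45.00° = 33.69°

Substitute s = j4018:
Numerator: 50(j4018) + 10000 = 10000 + j200900
Denominator: (j4018) + 1000 = 1000 + j4018
|N| = √(10000² + 200900²) ≈ 2.0115e+05, ∠N ≈ 87.15°
|D| = √(1000² + 4018²) ≈ 4140.6, ∠D ≈ 76.02°
|G| = 2.0115e+05 / 4140.6 ≈ 48.58
Gain = 20 log₁₀(48.58) ≈ 33.73 dB
∠G = 87.15° − 76.02° = 11.13°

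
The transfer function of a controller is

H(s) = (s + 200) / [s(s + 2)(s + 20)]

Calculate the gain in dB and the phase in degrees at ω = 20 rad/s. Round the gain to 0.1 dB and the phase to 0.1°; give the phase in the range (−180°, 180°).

At s = jω = j20:
zero (s+200): 200 + j20 → |·| = √(200²+20²) = √40400 ≈ 201, ∠ = arctan(20/200) ≈ 5.71°
pole (s+2): 2 + j20 → |·| = √(2²+20²) = √404 ≈ 20.1, ∠ = arctan(20/2) ≈ 84.29°
pole (s+20): 20 + j20 → |·| = √(20²+20²) = √800 ≈ 28.284, ∠ = arctan(20/20) ≈ 45.00°
pole at origin: |s| = 20, ∠ = 90.00° (in denominator)
|H| = 1 · 201 / 11370 ≈ 0.017678
Gain = 20 log₁₀(0.017678) ≈ -35.05 dB
∠H = 5.71° − 219.29° = -213.58° ≡ 146.42° (principal value)

-35.1 dB, 146.4°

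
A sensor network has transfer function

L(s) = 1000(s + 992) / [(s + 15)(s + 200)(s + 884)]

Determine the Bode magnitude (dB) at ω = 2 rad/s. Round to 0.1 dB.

At s = jω = j2:
zero (s+992): 992 + j2 → |·| = √(992²+2²) = √984068 ≈ 992, ∠ = arctan(2/992) ≈ 0.12°
pole (s+15): 15 + j2 → |·| = √(15²+2²) = √229 ≈ 15.133, ∠ = arctan(2/15) ≈ 7.59°
pole (s+200): 200 + j2 → |·| = √(200²+2²) = √40004 ≈ 200.01, ∠ = arctan(2/200) ≈ 0.57°
pole (s+884): 884 + j2 → |·| = √(884²+2²) = √781460 ≈ 884, ∠ = arctan(2/884) ≈ 0.13°
|L| = 1000 · 992 / 2.6756e+06 ≈ 0.37076
Gain = 20 log₁₀(0.37076) ≈ -8.62 dB

-8.6 dB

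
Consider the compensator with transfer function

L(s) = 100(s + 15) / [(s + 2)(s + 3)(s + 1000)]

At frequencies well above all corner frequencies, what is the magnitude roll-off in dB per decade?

Each pole contributes −20 dB/decade at high frequency; each zero contributes +20 dB/decade.
Net: 1 zero(s) − 3 pole(s) → -40 dB/decade.

-40 dB/decade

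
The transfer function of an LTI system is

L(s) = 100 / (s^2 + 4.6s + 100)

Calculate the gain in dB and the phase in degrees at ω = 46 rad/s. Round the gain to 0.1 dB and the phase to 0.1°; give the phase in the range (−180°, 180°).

At s = jω = j46:
quadratic: (j46)² + 4.6·j46 + 100 = -2016 + j211.6 → |·| ≈ 2027.1, ∠ ≈ 174.01°
|L| = 100 / 2027.1 ≈ 0.049332
Gain = 20 log₁₀(0.049332) ≈ -26.14 dB
∠L = 0.00° − 174.01° = -174.01°

-26.1 dB, -174.0°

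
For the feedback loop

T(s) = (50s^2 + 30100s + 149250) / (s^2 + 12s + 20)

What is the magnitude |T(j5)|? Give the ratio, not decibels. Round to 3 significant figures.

3.51e+03

Substitute s = j5:
Numerator: 50(j5)^2 + 30100(j5) + 149250 = 148000 + j150500
Denominator: (j5)^2 + 12(j5) + 20 = -5 + j60
|N| = √(148000² + 150500²) ≈ 2.1108e+05, ∠N ≈ 45.48°
|D| = √(5² + 60²) ≈ 60.208, ∠D ≈ 94.76°
|T| = 2.1108e+05 / 60.208 ≈ 3505.8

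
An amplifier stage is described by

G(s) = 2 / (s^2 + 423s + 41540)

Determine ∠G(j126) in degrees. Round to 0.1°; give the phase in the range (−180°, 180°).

-64.3°

Substitute s = j126:
Numerator: 2 = 2 + j0
Denominator: (j126)^2 + 423(j126) + 41540 = 25664 + j53298
|N| = √(2² + 0²) ≈ 2, ∠N ≈ 0.00°
|D| = √(25664² + 53298²) ≈ 59155, ∠D ≈ 64.29°
∠G = 0.00° − 64.29° = -64.29°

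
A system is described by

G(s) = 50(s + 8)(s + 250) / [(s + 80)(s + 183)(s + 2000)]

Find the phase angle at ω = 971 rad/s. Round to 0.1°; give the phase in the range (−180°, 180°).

At s = jω = j971:
zero (s+8): 8 + j971 → |·| = √(8²+971²) = √942905 ≈ 971.03, ∠ = arctan(971/8) ≈ 89.53°
zero (s+250): 250 + j971 → |·| = √(250²+971²) = √1005341 ≈ 1002.7, ∠ = arctan(971/250) ≈ 75.56°
pole (s+80): 80 + j971 → |·| = √(80²+971²) = √949241 ≈ 974.29, ∠ = arctan(971/80) ≈ 85.29°
pole (s+183): 183 + j971 → |·| = √(183²+971²) = √976330 ≈ 988.09, ∠ = arctan(971/183) ≈ 79.33°
pole (s+2000): 2000 + j971 → |·| = √(2000²+971²) = √4942841 ≈ 2223.3, ∠ = arctan(971/2000) ≈ 25.90°
∠G = 165.09° − 190.52° = -25.43°

-25.4°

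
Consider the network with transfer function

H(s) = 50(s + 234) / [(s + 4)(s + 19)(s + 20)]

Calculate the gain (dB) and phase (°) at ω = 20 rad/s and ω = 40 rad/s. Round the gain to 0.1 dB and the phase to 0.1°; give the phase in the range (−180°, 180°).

ω = 20: -2.6 dB, -165.3°; ω = 40: -16.5 dB, 157.4°

At s = jω = j20:
zero (s+234): 234 + j20 → |·| = √(234²+20²) = √55156 ≈ 234.85, ∠ = arctan(20/234) ≈ 4.89°
pole (s+4): 4 + j20 → |·| = √(4²+20²) = √416 ≈ 20.396, ∠ = arctan(20/4) ≈ 78.69°
pole (s+19): 19 + j20 → |·| = √(19²+20²) = √761 ≈ 27.586, ∠ = arctan(20/19) ≈ 46.47°
pole (s+20): 20 + j20 → |·| = √(20²+20²) = √800 ≈ 28.284, ∠ = arctan(20/20) ≈ 45.00°
|H| = 50 · 234.85 / 15914 ≈ 0.73787
Gain = 20 log₁₀(0.73787) ≈ -2.64 dB
∠H = 4.89° − 170.16° = -165.27°

At s = jω = j40:
zero (s+234): 234 + j40 → |·| = √(234²+40²) = √56356 ≈ 237.39, ∠ = arctan(40/234) ≈ 9.70°
pole (s+4): 4 + j40 → |·| = √(4²+40²) = √1616 ≈ 40.2, ∠ = arctan(40/4) ≈ 84.29°
pole (s+19): 19 + j40 → |·| = √(19²+40²) = √1961 ≈ 44.283, ∠ = arctan(40/19) ≈ 64.59°
pole (s+20): 20 + j40 → |·| = √(20²+40²) = √2000 ≈ 44.721, ∠ = arctan(40/20) ≈ 63.43°
|H| = 50 · 237.39 / 79611 ≈ 0.14909
Gain = 20 log₁₀(0.14909) ≈ -16.53 dB
∠H = 9.70° − 212.31° = -202.61° ≡ 157.39° (principal value)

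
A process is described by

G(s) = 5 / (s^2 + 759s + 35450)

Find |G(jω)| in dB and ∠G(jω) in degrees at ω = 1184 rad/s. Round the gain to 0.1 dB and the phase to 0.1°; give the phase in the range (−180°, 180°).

Substitute s = j1184:
Numerator: 5 = 5 + j0
Denominator: (j1184)^2 + 759(j1184) + 35450 = -1366406 + j898656
|N| = √(5² + 0²) ≈ 5, ∠N ≈ 0.00°
|D| = √(1366406² + 898656²) ≈ 1.6354e+06, ∠D ≈ 146.67°
|G| = 5 / 1.6354e+06 ≈ 3.0574e-06
Gain = 20 log₁₀(3.0574e-06) ≈ -110.29 dB
∠G = 0.00° − 146.67° = -146.67°

-110.3 dB, -146.7°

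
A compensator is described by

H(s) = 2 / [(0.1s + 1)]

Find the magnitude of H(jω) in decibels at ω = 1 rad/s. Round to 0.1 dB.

6.0 dB

At ω = 1 rad/s:
pole (1 + j1·0.1) = 1 + j0.1 → |·| ≈ 1.005, ∠ ≈ 5.71°
|H| = 2 · 1 / (1.005) ≈ 1.99
Gain = 20 log₁₀(1.99) ≈ 5.98 dB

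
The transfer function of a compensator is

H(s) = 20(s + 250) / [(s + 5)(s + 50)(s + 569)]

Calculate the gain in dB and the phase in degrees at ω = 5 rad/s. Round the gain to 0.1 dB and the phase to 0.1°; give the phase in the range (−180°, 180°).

-32.1 dB, -50.1°

At s = jω = j5:
zero (s+250): 250 + j5 → |·| = √(250²+5²) = √62525 ≈ 250.05, ∠ = arctan(5/250) ≈ 1.15°
pole (s+5): 5 + j5 → |·| = √(5²+5²) = √50 ≈ 7.0711, ∠ = arctan(5/5) ≈ 45.00°
pole (s+50): 50 + j5 → |·| = √(50²+5²) = √2525 ≈ 50.249, ∠ = arctan(5/50) ≈ 5.71°
pole (s+569): 569 + j5 → |·| = √(569²+5²) = √323786 ≈ 569.02, ∠ = arctan(5/569) ≈ 0.50°
|H| = 20 · 250.05 / 2.0218e+05 ≈ 0.024735
Gain = 20 log₁₀(0.024735) ≈ -32.13 dB
∠H = 1.15° − 51.21° = -50.06°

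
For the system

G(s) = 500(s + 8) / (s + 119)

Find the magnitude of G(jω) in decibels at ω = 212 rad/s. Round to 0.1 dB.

52.8 dB

At s = jω = j212:
zero (s+8): 8 + j212 → |·| = √(8²+212²) = √45008 ≈ 212.15, ∠ = arctan(212/8) ≈ 87.84°
pole (s+119): 119 + j212 → |·| = √(119²+212²) = √59105 ≈ 243.12, ∠ = arctan(212/119) ≈ 60.69°
|G| = 500 · 212.15 / 243.12 ≈ 436.31
Gain = 20 log₁₀(436.31) ≈ 52.80 dB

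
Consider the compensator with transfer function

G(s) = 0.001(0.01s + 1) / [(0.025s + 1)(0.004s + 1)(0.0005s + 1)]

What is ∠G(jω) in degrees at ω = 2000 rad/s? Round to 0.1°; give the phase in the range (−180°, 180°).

At ω = 2000 rad/s:
zero (1 + j2000·0.01) = 1 + j20 → |·| ≈ 20.025, ∠ ≈ 87.14°
pole (1 + j2000·0.025) = 1 + j50 → |·| ≈ 50.01, ∠ ≈ 88.85°
pole (1 + j2000·0.004) = 1 + j8 → |·| ≈ 8.0623, ∠ ≈ 82.87°
pole (1 + j2000·0.0005) = 1 + j1 → |·| ≈ 1.4142, ∠ ≈ 45.00°
∠G = (87.14°) − (88.85° + 82.87° + 45.00°) = -129.58°

-129.6°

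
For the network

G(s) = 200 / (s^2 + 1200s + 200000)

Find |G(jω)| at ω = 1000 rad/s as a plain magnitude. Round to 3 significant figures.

Substitute s = j1000:
Numerator: 200 = 200 + j0
Denominator: (j1000)^2 + 1200(j1000) + 200000 = -800000 + j1200000
|N| = √(200² + 0²) ≈ 200, ∠N ≈ 0.00°
|D| = √(800000² + 1200000²) ≈ 1.4422e+06, ∠D ≈ 123.69°
|G| = 200 / 1.4422e+06 ≈ 0.00013868

0.000139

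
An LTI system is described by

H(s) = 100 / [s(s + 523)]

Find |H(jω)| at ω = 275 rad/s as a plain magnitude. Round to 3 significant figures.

At s = jω = j275:
pole (s+523): 523 + j275 → |·| = √(523²+275²) = √349154 ≈ 590.89, ∠ = arctan(275/523) ≈ 27.74°
pole at origin: |s| = 275, ∠ = 90.00° (in denominator)
|H| = 100 / 1.6249e+05 ≈ 0.00061542

0.000615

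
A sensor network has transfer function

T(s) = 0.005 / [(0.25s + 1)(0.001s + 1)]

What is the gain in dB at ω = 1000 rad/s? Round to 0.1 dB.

-97.0 dB

At ω = 1000 rad/s:
pole (1 + j1000·0.25) = 1 + j250 → |·| ≈ 250, ∠ ≈ 89.77°
pole (1 + j1000·0.001) = 1 + j1 → |·| ≈ 1.4142, ∠ ≈ 45.00°
|T| = 0.005 · 1 / (250 · 1.4142) ≈ 1.4142e-05
Gain = 20 log₁₀(1.4142e-05) ≈ -96.99 dB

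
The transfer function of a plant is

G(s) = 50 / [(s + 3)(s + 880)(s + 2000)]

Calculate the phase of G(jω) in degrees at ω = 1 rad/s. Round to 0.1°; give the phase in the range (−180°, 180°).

At s = jω = j1:
pole (s+3): 3 + j1 → |·| = √(3²+1²) = √10 ≈ 3.1623, ∠ = arctan(1/3) ≈ 18.43°
pole (s+880): 880 + j1 → |·| = √(880²+1²) = √774401 ≈ 880, ∠ = arctan(1/880) ≈ 0.07°
pole (s+2000): 2000 + j1 → |·| = √(2000²+1²) = √4000001 ≈ 2000, ∠ = arctan(1/2000) ≈ 0.03°
∠G = 0.00° − 18.53° = -18.53°

-18.5°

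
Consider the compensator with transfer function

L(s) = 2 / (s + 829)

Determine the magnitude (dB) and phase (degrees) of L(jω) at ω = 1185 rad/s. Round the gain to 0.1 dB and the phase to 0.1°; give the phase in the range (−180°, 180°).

Substitute s = j1185:
Numerator: 2 = 2 + j0
Denominator: (j1185) + 829 = 829 + j1185
|N| = √(2² + 0²) ≈ 2, ∠N ≈ 0.00°
|D| = √(829² + 1185²) ≈ 1446.2, ∠D ≈ 55.02°
|L| = 2 / 1446.2 ≈ 0.0013829
Gain = 20 log₁₀(0.0013829) ≈ -57.18 dB
∠L = 0.00° − 55.02° = -55.02°

-57.2 dB, -55.0°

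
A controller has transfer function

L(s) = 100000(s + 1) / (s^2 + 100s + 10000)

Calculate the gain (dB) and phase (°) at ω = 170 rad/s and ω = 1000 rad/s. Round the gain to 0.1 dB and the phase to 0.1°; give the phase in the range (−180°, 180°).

At s = jω = j170:
zero (s+1): 1 + j170 → |·| = √(1²+170²) = √28901 ≈ 170, ∠ = arctan(170/1) ≈ 89.66°
quadratic: (j170)² + 100·j170 + 10000 = -18900 + j17000 → |·| ≈ 25421, ∠ ≈ 138.03°
|L| = 100000 · 170 / 25421 ≈ 668.74
Gain = 20 log₁₀(668.74) ≈ 56.51 dB
∠L = 89.66° − 138.03° = -48.37°

At s = jω = j1000:
zero (s+1): 1 + j1000 → |·| = √(1²+1000²) = √1000001 ≈ 1000, ∠ = arctan(1000/1) ≈ 89.94°
quadratic: (j1000)² + 100·j1000 + 10000 = -990000 + j100000 → |·| ≈ 9.9504e+05, ∠ ≈ 174.23°
|L| = 100000 · 1000 / 9.9504e+05 ≈ 100.5
Gain = 20 log₁₀(100.5) ≈ 40.04 dB
∠L = 89.94° − 174.23° = -84.29°

ω = 170: 56.5 dB, -48.4°; ω = 1000: 40.0 dB, -84.3°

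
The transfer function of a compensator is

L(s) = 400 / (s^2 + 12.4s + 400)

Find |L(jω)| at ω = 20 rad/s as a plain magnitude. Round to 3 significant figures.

At s = jω = j20:
quadratic: (j20)² + 12.4·j20 + 400 = 0 + j248 → |·| ≈ 248, ∠ ≈ 90.00°
|L| = 400 / 248 ≈ 1.6129

1.61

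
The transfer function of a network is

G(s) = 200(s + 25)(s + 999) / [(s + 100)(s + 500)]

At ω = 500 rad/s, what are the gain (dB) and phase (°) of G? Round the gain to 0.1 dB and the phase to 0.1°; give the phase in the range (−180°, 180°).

At s = jω = j500:
zero (s+25): 25 + j500 → |·| = √(25²+500²) = √250625 ≈ 500.62, ∠ = arctan(500/25) ≈ 87.14°
zero (s+999): 999 + j500 → |·| = √(999²+500²) = √1248001 ≈ 1117.1, ∠ = arctan(500/999) ≈ 26.59°
pole (s+100): 100 + j500 → |·| = √(100²+500²) = √260000 ≈ 509.9, ∠ = arctan(500/100) ≈ 78.69°
pole (s+500): 500 + j500 → |·| = √(500²+500²) = √500000 ≈ 707.11, ∠ = arctan(500/500) ≈ 45.00°
|G| = 200 · 5.5924e+05 / 3.6056e+05 ≈ 310.21
Gain = 20 log₁₀(310.21) ≈ 49.83 dB
∠G = 113.73° − 123.69° = -9.96°

49.8 dB, -10.0°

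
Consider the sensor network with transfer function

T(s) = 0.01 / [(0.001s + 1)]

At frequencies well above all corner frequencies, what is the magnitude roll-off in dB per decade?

-20 dB/decade

Each pole contributes −20 dB/decade at high frequency; each zero contributes +20 dB/decade.
Net: 0 zero(s) − 1 pole(s) → -20 dB/decade.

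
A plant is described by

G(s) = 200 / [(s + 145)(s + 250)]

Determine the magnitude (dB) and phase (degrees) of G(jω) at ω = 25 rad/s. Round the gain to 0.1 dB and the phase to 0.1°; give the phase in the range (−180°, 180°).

At s = jω = j25:
pole (s+145): 145 + j25 → |·| = √(145²+25²) = √21650 ≈ 147.14, ∠ = arctan(25/145) ≈ 9.78°
pole (s+250): 250 + j25 → |·| = √(250²+25²) = √63125 ≈ 251.25, ∠ = arctan(25/250) ≈ 5.71°
|G| = 200 / 36969 ≈ 0.0054099
Gain = 20 log₁₀(0.0054099) ≈ -45.34 dB
∠G = 0.00° − 15.49° = -15.49°

-45.3 dB, -15.5°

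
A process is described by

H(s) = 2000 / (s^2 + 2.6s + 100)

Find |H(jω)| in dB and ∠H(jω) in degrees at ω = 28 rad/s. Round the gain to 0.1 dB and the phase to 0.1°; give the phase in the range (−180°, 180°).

At s = jω = j28:
quadratic: (j28)² + 2.6·j28 + 100 = -684 + j72.8 → |·| ≈ 687.86, ∠ ≈ 173.92°
|H| = 2000 / 687.86 ≈ 2.9076
Gain = 20 log₁₀(2.9076) ≈ 9.27 dB
∠H = 0.00° − 173.92° = -173.92°

9.3 dB, -173.9°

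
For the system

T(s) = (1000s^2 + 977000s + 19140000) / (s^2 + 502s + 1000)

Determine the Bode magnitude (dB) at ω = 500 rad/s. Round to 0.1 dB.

Substitute s = j500:
Numerator: 1000(j500)^2 + 977000(j500) + 19140000 = -230860000 + j488500000
Denominator: (j500)^2 + 502(j500) + 1000 = -249000 + j251000
|N| = √(230860000² + 488500000²) ≈ 5.403e+08, ∠N ≈ 115.29°
|D| = √(249000² + 251000²) ≈ 3.5356e+05, ∠D ≈ 134.77°
|T| = 5.403e+08 / 3.5356e+05 ≈ 1528.2
Gain = 20 log₁₀(1528.2) ≈ 63.68 dB

63.7 dB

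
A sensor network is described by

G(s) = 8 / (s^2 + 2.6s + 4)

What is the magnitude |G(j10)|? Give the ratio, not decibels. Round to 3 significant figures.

At s = jω = j10:
quadratic: (j10)² + 2.6·j10 + 4 = -96 + j26 → |·| ≈ 99.459, ∠ ≈ 164.85°
|G| = 8 / 99.459 ≈ 0.080435

0.0804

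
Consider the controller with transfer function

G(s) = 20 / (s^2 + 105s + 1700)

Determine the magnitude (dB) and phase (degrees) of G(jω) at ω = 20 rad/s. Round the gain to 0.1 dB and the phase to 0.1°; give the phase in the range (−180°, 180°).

Substitute s = j20:
Numerator: 20 = 20 + j0
Denominator: (j20)^2 + 105(j20) + 1700 = 1300 + j2100
|N| = √(20² + 0²) ≈ 20, ∠N ≈ 0.00°
|D| = √(1300² + 2100²) ≈ 2469.8, ∠D ≈ 58.24°
|G| = 20 / 2469.8 ≈ 0.0080978
Gain = 20 log₁₀(0.0080978) ≈ -41.83 dB
∠G = 0.00° − 58.24° = -58.24°

-41.8 dB, -58.2°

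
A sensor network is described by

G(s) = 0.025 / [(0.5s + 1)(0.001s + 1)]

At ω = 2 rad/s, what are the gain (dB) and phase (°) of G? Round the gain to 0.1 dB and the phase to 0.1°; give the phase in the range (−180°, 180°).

-35.1 dB, -45.1°

At ω = 2 rad/s:
pole (1 + j2·0.5) = 1 + j1 → |·| ≈ 1.4142, ∠ ≈ 45.00°
pole (1 + j2·0.001) = 1 + j0.002 → |·| ≈ 1, ∠ ≈ 0.11°
|G| = 0.025 · 1 / (1.4142 · 1) ≈ 0.017678
Gain = 20 log₁₀(0.017678) ≈ -35.05 dB
∠G = (0°) − (45.00° + 0.11°) = -45.11°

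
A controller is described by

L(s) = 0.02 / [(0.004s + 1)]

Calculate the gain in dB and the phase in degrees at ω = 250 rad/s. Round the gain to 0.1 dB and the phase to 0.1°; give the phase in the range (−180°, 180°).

At ω = 250 rad/s:
pole (1 + j250·0.004) = 1 + j1 → |·| ≈ 1.4142, ∠ ≈ 45.00°
|L| = 0.02 · 1 / (1.4142) ≈ 0.014142
Gain = 20 log₁₀(0.014142) ≈ -36.99 dB
∠L = (0°) − (45.00°) = -45.00°

-37.0 dB, -45.0°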